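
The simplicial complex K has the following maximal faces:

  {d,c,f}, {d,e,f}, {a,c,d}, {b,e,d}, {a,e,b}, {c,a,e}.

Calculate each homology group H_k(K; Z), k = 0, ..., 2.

H_0 ≅ Z,  H_1 ≅ Z,  H_2 = 0.

We work with the vertex ordering a < b < c < d < e < f. The simplices of K, each written with vertices in increasing order, are:

  0-simplices (6): a, b, c, d, e, f
  1-simplices (12): ab, ac, ad, ae, bd, be, cd, ce, cf, de, df, ef
  2-simplices (6): abe, acd, ace, bde, cdf, def

so the chain groups are C_0 ≅ Z^6, C_1 ≅ Z^12, C_2 ≅ Z^6.

The boundary map ∂_1: C_1 → C_0 is given by ∂[p,q] = [q] − [p]. For instance
  ∂ad = d − a.
The 6×12 boundary matrix has rank 5 and Smith normal form diag(1,1,1,1,1).

Boundary ∂_2: C_2 → C_1 sends each 2-simplex [p,q,r] to [q,r] − [p,r] + [p,q]. For instance
  ∂bde = de − be + bd,
  ∂abe = be − ae + ab.
The resulting 12×6 matrix has rank 6, and its Smith normal form has invariant factors (1,1,1,1,1,1).

Reading off H_k = ker ∂_k / im ∂_{k+1}:

  H_0: rank C_0 − rank ∂_1 = 6 − 5 = 1, and the invariant factors of ∂_1 are all 1, so H_0 = Z.
  H_1: rank ker ∂_1 − rank ∂_2 = (12 − 5) − 6 = 1, and the invariant factors of ∂_2 are all 1, so H_1 = Z.
  H_2: rank ker ∂_2 − rank ∂_3 = (6 − 6) − 0 = 0, and there is no ∂_3, so H_2 = 0.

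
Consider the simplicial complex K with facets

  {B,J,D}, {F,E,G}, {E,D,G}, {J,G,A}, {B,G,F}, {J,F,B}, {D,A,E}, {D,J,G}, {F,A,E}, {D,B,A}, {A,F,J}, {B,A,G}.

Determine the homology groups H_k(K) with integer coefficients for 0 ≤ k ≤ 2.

H_0 ≅ Z,  H_1 ≅ Z_2,  H_2 = 0.

Fix the vertex order A < B < D < E < F < G < J and write every simplex with vertices in increasing order. Then dim K = 2 and the simplices of K are:

  0-simplices (7): A, B, D, E, F, G, J
  1-simplices (18): AB, AD, AE, AF, AG, AJ, BD, BF, BG, BJ, DE, DG, DJ, EF, EG, FG, FJ, GJ
  2-simplices (12): ABD, ABG, ADE, AEF, AFJ, AGJ, BDJ, BFG, BFJ, DEG, DGJ, EFG

Hence C_0 ≅ Z^7, C_1 ≅ Z^18, C_2 ≅ Z^12.

∂_1: C_1 → C_0 maps an edge to its endpoints' difference, ∂[p,q] = q − p. For instance
  ∂DG = G − D.
As a 7×18 matrix over Z this has rank 6, with invariant factors (1,1,1,1,1,1).

∂_2: C_2 → C_1 acts by ∂[p,q,r] = [q,r] − [p,r] + [p,q]. For instance
  ∂AFJ = FJ − AJ + AF,
  ∂BDJ = DJ − BJ + BD.
The resulting 18×12 matrix has rank 12, and its Smith normal form has invariant factors (1,1,1,1,1,1,1,1,1,1,1,2).

Now H_k = ker ∂_k / im ∂_{k+1}, so:

  H_0: rank C_0 − rank ∂_1 = 7 − 6 = 1, and the invariant factors of ∂_1 are all 1, so H_0 ≅ Z.
  H_1: rank ker ∂_1 − rank ∂_2 = (18 − 6) − 12 = 0, and ∂_2 has invariant factor 2 > 1, so H_1 ≅ Z_2.
  H_2: rank ker ∂_2 − rank ∂_3 = (12 − 12) − 0 = 0, and there is no ∂_3, so H_2 ≅ 0.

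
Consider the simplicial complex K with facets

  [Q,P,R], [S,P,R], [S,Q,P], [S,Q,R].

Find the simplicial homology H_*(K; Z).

H_0 = Z,  H_1 = 0,  H_2 = Z.

Order the vertices as P < Q < R < S. Listing each simplex with vertices in this order, K has dimension 2 with simplices:

  0-simplices (4): P, Q, R, S
  1-simplices (6): PQ, PR, PS, QR, QS, RS
  2-simplices (4): PQR, PQS, PRS, QRS

giving chain groups C_0 ≅ Z^4, C_1 ≅ Z^6, C_2 ≅ Z^4.

Boundary ∂_1: C_1 → C_0 sends each edge [p,q] (with p < q) to q − p. For instance
  ∂PS = S − P.
The resulting 4×6 matrix has rank 3, and its Smith normal form has invariant factors (1,1,1).

Boundary ∂_2: C_2 → C_1 maps a triangle to the signed sum of its edges. For instance
  ∂PQR = QR − PR + PQ,
  ∂PRS = RS − PS + PR.
The 6×4 boundary matrix has rank 3 and Smith normal form diag(1,1,1).

Reading off H_k = ker ∂_k / im ∂_{k+1}:

  H_0: rank C_0 − rank ∂_1 = 4 − 3 = 1, and the invariant factors of ∂_1 are all 1, so H_0 = Z.
  H_1: rank ker ∂_1 − rank ∂_2 = (6 − 3) − 3 = 0, and the invariant factors of ∂_2 are all 1, so H_1 = 0.
  H_2: rank ker ∂_2 − rank ∂_3 = (4 − 3) − 0 = 1, and there is no ∂_3, so H_2 = Z.

As a check, the Euler characteristic is 4 − 6 + 4 = 2, which agrees with 1 − 0 + 1 = 2.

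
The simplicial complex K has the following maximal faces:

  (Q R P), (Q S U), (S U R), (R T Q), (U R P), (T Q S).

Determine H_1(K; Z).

Fix the vertex order P < Q < R < S < T < U and write every simplex with vertices in increasing order. Then dim K = 2 and the simplices of K are:

  0-simplices (6): P, Q, R, S, T, U
  1-simplices (12): PQ, PR, PU, QR, QS, QT, QU, RS, RT, RU, ST, SU
  2-simplices (6): PQR, PRU, QRT, QST, QSU, RSU

so the chain groups are C_0 ≅ Z^6, C_1 ≅ Z^12, C_2 ≅ Z^6.

The boundary map ∂_1: C_1 → C_0 is given by ∂[p,q] = [q] − [p].
The resulting 6×12 matrix has rank 5, and its Smith normal form has invariant factors (1,1,1,1,1).

Boundary ∂_2: C_2 → C_1 maps a triangle to the signed sum of its edges. For instance
  ∂QRT = RT − QT + QR,
  ∂PRU = RU − PU + PR.
As a 12×6 matrix over Z this has rank 6, with invariant factors (1,1,1,1,1,1).

Computing H_k = (kernel of ∂_k) / (image of ∂_{k+1}):

  H_1: rank ker ∂_1 − rank ∂_2 = (12 − 5) − 6 = 1, and the invariant factors of ∂_2 are all 1, so H_1 ≅ Z.

H_1 ≅ Z.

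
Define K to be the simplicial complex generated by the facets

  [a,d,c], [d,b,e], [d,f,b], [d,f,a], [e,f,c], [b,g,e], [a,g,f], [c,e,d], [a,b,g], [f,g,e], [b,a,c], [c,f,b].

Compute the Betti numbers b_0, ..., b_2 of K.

b_0 = 1, b_1 = 0, b_2 = 0.

Order the vertices as a < b < c < d < e < f < g. Listing each simplex with vertices in this order, K has dimension 2 with simplices:

  0-simplices (7): a, b, c, d, e, f, g
  1-simplices (18): ab, ac, ad, af, ag, bc, bd, be, bf, bg, cd, ce, cf, de, df, ef, eg, fg
  2-simplices (12): abc, abg, acd, adf, afg, bcf, bde, bdf, beg, cde, cef, efg

giving chain groups C_0 ≅ Z^7, C_1 ≅ Z^18, C_2 ≅ Z^12.

∂_1: C_1 → C_0 sends each edge [p,q] (with p < q) to q − p.
The resulting 7×18 matrix has rank 6, and its Smith normal form has invariant factors (1,1,1,1,1,1).

The boundary map ∂_2: C_2 → C_1 acts by ∂[p,q,r] = [q,r] − [p,r] + [p,q]. For instance
  ∂cef = ef − cf + ce,
  ∂bde = de − be + bd.
The resulting 18×12 matrix has rank 12, and its Smith normal form has invariant factors (1,1,1,1,1,1,1,1,1,1,1,2).

Reading off H_k = ker ∂_k / im ∂_{k+1}:

  H_0: rank C_0 − rank ∂_1 = 7 − 6 = 1, and the invariant factors of ∂_1 are all 1, so H_0 = Z.
  H_1: rank ker ∂_1 − rank ∂_2 = (18 − 6) − 12 = 0, and ∂_2 has invariant factor 2 > 1, so H_1 = Z/2.
  H_2: rank ker ∂_2 − rank ∂_3 = (12 − 12) − 0 = 0, and there is no ∂_3, so H_2 = 0.

Hence the Betti numbers are b_0 = 1, b_1 = 0, b_2 = 0.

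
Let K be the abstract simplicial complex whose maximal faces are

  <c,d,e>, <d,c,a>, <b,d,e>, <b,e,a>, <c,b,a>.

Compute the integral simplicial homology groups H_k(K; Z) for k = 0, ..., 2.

K has 5 vertices, 10 edges, 5 triangles.
rank ∂_0 = 0, rank ∂_1 = 4 ⇒ b_0 = 5 − 0 − 4 = 1; all invariant factors of ∂_1 are 1 so no torsion. So H_0 = Z.
rank ∂_1 = 4, rank ∂_2 = 5 ⇒ b_1 = 10 − 4 − 5 = 1; all invariant factors of ∂_2 are 1 so no torsion. So H_1 = Z.
rank ∂_2 = 5, rank ∂_3 = 0 ⇒ b_2 = 5 − 5 − 0 = 0. So H_2 = 0.

H_0 ≅ Z,  H_1 ≅ Z,  H_2 = 0.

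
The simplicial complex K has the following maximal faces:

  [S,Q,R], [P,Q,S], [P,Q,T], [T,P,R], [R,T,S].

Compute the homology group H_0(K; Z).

We work with the vertex ordering P < Q < R < S < T. The simplices of K, each written with vertices in increasing order, are:

  0-simplices (5): P, Q, R, S, T
  1-simplices (10): PQ, PR, PS, PT, QR, QS, QT, RS, RT, ST
  2-simplices (5): PQS, PQT, PRT, QRS, RST

giving chain groups C_0 ≅ Z^5, C_1 ≅ Z^10, C_2 ≅ Z^5.

Boundary ∂_1: C_1 → C_0 sends each edge [p,q] (with p < q) to q − p. For instance
  ∂QS = S − Q.
The resulting 5×10 matrix has rank 4, and its Smith normal form has invariant factors (1,1,1,1).

∂_2: C_2 → C_1 maps a triangle to the signed sum of its edges. For instance
  ∂RST = ST − RT + RS,
  ∂QRS = RS − QS + QR.
The 10×5 boundary matrix has rank 5 and Smith normal form diag(1,1,1,1,1).

Reading off H_k = ker ∂_k / im ∂_{k+1}:

  H_0: rank C_0 − rank ∂_1 = 5 − 4 = 1, and the invariant factors of ∂_1 are all 1, so H_0 ≅ Z.

H_0 = Z.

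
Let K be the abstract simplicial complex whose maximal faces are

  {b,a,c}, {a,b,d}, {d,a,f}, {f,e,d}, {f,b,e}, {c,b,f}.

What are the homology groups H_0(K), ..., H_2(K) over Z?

H_0 = Z,  H_1 = Z,  H_2 = 0.

K has 6 vertices, 12 edges, 6 triangles.
rank ∂_0 = 0, rank ∂_1 = 5 ⇒ b_0 = 6 − 0 − 5 = 1; all invariant factors of ∂_1 are 1 so no torsion. So H_0 ≅ Z.
rank ∂_1 = 5, rank ∂_2 = 6 ⇒ b_1 = 12 − 5 − 6 = 1; all invariant factors of ∂_2 are 1 so no torsion. So H_1 ≅ Z.
rank ∂_2 = 6, rank ∂_3 = 0 ⇒ b_2 = 6 − 6 − 0 = 0. So H_2 ≅ 0.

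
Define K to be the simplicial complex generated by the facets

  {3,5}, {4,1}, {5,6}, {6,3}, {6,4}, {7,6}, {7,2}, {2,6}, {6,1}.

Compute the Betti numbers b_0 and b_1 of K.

b_0 = 1, b_1 = 3.

Take the total order 1 < 2 < 3 < 4 < 5 < 6 < 7 on the vertex set. Then K (dimension 1) consists of the simplices:

  0-simplices (7): [1], [2], [3], [4], [5], [6], [7]
  1-simplices (9): [1,4], [1,6], [2,6], [2,7], [3,5], [3,6], [4,6], [5,6], [6,7]

so the chain groups are C_0 ≅ Z^7, C_1 ≅ Z^9.

The boundary map ∂_1: C_1 → C_0 sends each edge [p,q] (with p < q) to q − p.
This gives a 7×9 integer matrix of rank 6; reducing to Smith normal form yields diagonal entries (1,1,1,1,1,1).

Now H_k = ker ∂_k / im ∂_{k+1}, so:

  H_0: rank C_0 − rank ∂_1 = 7 − 6 = 1, and the invariant factors of ∂_1 are all 1, so H_0 ≅ Z.
  H_1: rank ker ∂_1 − rank ∂_2 = (9 − 6) − 0 = 3, and there is no ∂_2, so H_1 ≅ Z^3.

Hence the Betti numbers are b_0 = 1, b_1 = 3.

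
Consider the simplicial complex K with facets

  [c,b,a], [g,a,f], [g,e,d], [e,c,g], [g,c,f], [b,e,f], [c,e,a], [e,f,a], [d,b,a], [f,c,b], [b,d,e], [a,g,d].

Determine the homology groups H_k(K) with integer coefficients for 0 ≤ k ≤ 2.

Order the vertices as a < b < c < d < e < f < g. Listing each simplex with vertices in this order, K has dimension 2 with simplices:

  0-simplices (7): a, b, c, d, e, f, g
  1-simplices (18): ab, ac, ad, ae, af, ag, bc, bd, be, bf, ce, cf, cg, de, dg, ef, eg, fg
  2-simplices (12): abc, abd, ace, adg, aef, afg, bcf, bde, bef, ceg, cfg, deg

Hence C_0 ≅ Z^7, C_1 ≅ Z^18, C_2 ≅ Z^12.

Boundary ∂_1: C_1 → C_0 sends each edge [p,q] (with p < q) to q − p. For instance
  ∂ag = g − a.
As a 7×18 matrix over Z this has rank 6, with invariant factors (1,1,1,1,1,1).

Boundary ∂_2: C_2 → C_1 sends each 2-simplex [p,q,r] to [q,r] − [p,r] + [p,q]. For instance
  ∂bef = ef − bf + be,
  ∂bde = de − be + bd.
This gives a 18×12 integer matrix of rank 12; reducing to Smith normal form yields diagonal entries (1,1,1,1,1,1,1,1,1,1,1,2).

Computing H_k = (kernel of ∂_k) / (image of ∂_{k+1}):

  H_0: rank C_0 − rank ∂_1 = 7 − 6 = 1, and the invariant factors of ∂_1 are all 1, so H_0 = Z.
  H_1: rank ker ∂_1 − rank ∂_2 = (18 − 6) − 12 = 0, and ∂_2 has invariant factor 2 > 1, so H_1 = Z/2Z.
  H_2: rank ker ∂_2 − rank ∂_3 = (12 − 12) − 0 = 0, and there is no ∂_3, so H_2 = 0.

H_0 = Z,  H_1 = Z/2Z,  H_2 = 0.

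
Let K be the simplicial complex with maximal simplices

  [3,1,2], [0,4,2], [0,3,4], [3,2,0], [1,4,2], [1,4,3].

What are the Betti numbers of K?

K has 5 vertices, 9 edges, 6 triangles.
rank ∂_0 = 0, rank ∂_1 = 4 ⇒ b_0 = 5 − 0 − 4 = 1; all invariant factors of ∂_1 are 1 so no torsion. So H_0 ≅ Z.
rank ∂_1 = 4, rank ∂_2 = 5 ⇒ b_1 = 9 − 4 − 5 = 0; all invariant factors of ∂_2 are 1 so no torsion. So H_1 ≅ 0.
rank ∂_2 = 5, rank ∂_3 = 0 ⇒ b_2 = 6 − 5 − 0 = 1. So H_2 ≅ Z.

b_0 = 1, b_1 = 0, b_2 = 1.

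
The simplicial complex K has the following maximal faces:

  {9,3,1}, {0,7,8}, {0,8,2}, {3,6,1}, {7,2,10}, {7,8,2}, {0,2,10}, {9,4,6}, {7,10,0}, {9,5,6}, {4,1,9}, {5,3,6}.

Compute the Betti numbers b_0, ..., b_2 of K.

b_0 = 2, b_1 = 1, b_2 = 1.

We work with the vertex ordering 0 < 1 < 2 < 3 < 4 < 5 < 6 < 7 < 8 < 9 < 10. The simplices of K, each written with vertices in increasing order, are:

  0-simplices (11): [0], [1], [2], [3], [4], [5], [6], [7], [8], [9], [10]
  1-simplices (21): [0,2], [0,7], [0,8], [0,10], [1,3], [1,4], [1,6], [1,9], [2,7], [2,8], [2,10], [3,5], [3,6], [3,9], [4,6], [4,9], [5,6], [5,9], [6,9], [7,8], [7,10]
  2-simplices (12): [0,2,8], [0,2,10], [0,7,8], [0,7,10], [1,3,6], [1,3,9], [1,4,9], [2,7,8], [2,7,10], [3,5,6], [4,6,9], [5,6,9]

giving chain groups C_0 ≅ Z^11, C_1 ≅ Z^21, C_2 ≅ Z^12.

∂_1: C_1 → C_0 is given by ∂[p,q] = [q] − [p].
The resulting 11×21 matrix has rank 9, and its Smith normal form has invariant factors (1,1,1,1,1,1,1,1,1).

Boundary ∂_2: C_2 → C_1 acts by ∂[p,q,r] = [q,r] − [p,r] + [p,q]. For instance
  ∂[0,7,10] = [7,10] − [0,10] + [0,7],
  ∂[1,3,6] = [3,6] − [1,6] + [1,3].
As a 21×12 matrix over Z this has rank 11, with invariant factors (1,1,1,1,1,1,1,1,1,1,1).

From H_k ≅ ker(∂_k) / im(∂_{k+1}) we obtain:

  H_0: rank C_0 − rank ∂_1 = 11 − 9 = 2, and the invariant factors of ∂_1 are all 1, so H_0 ≅ Z^2.
  H_1: rank ker ∂_1 − rank ∂_2 = (21 − 9) − 11 = 1, and the invariant factors of ∂_2 are all 1, so H_1 ≅ Z.
  H_2: rank ker ∂_2 − rank ∂_3 = (12 − 11) − 0 = 1, and there is no ∂_3, so H_2 ≅ Z.

(K is a triangulation of the disjoint union of the cylinder S^1 x I and the 2-sphere S^2.)

Hence the Betti numbers are b_0 = 2, b_1 = 1, b_2 = 1.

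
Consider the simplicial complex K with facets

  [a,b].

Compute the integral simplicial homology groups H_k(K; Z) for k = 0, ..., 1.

H_0 = Z,  H_1 = 0.

Take the total order a < b on the vertex set. Then K (dimension 1) consists of the simplices:

  0-simplices (2): a, b
  1-simplices (1): ab

Hence C_0 ≅ Z^2, C_1 ≅ Z^1.

∂_1: C_1 → C_0 maps an edge to its endpoints' difference, ∂[p,q] = q − p. For instance
  ∂ab = b − a.
As a 2×1 matrix over Z this has rank 1, with invariant factors (1).

From H_k ≅ ker(∂_k) / im(∂_{k+1}) we obtain:

  H_0: rank C_0 − rank ∂_1 = 2 − 1 = 1, and the invariant factors of ∂_1 are all 1, so H_0 = Z.
  H_1: rank ker ∂_1 − rank ∂_2 = (1 − 1) − 0 = 0, and there is no ∂_2, so H_1 = 0.

As a check, the Euler characteristic is 2 − 1 = 1, which agrees with 1 − 0 = 1.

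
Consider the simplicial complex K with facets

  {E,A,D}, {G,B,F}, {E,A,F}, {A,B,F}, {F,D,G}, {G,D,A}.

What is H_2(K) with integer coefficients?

Take the total order A < B < D < E < F < G on the vertex set. Then K (dimension 2) consists of the simplices:

  0-simplices (6): A, B, D, E, F, G
  1-simplices (12): AB, AD, AE, AF, AG, BF, BG, DE, DF, DG, EF, FG
  2-simplices (6): ABF, ADE, ADG, AEF, BFG, DFG

Hence C_0 ≅ Z^6, C_1 ≅ Z^12, C_2 ≅ Z^6.

The boundary map ∂_1: C_1 → C_0 maps an edge to its endpoints' difference, ∂[p,q] = q − p.
This gives a 6×12 integer matrix of rank 5; reducing to Smith normal form yields diagonal entries (1,1,1,1,1).

The boundary map ∂_2: C_2 → C_1 maps a triangle to the signed sum of its edges. For instance
  ∂BFG = FG − BG + BF,
  ∂ADE = DE − AE + AD.
As a 12×6 matrix over Z this has rank 6, with invariant factors (1,1,1,1,1,1).

Computing H_k = (kernel of ∂_k) / (image of ∂_{k+1}):

  H_2: rank ker ∂_2 − rank ∂_3 = (6 − 6) − 0 = 0, and there is no ∂_3, so H_2 ≅ 0.

H_2 ≅ 0.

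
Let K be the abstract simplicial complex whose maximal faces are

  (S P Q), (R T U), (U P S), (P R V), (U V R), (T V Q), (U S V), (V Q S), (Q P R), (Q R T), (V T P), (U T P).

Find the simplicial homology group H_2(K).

H_2 ≅ 0.

Fix the vertex order P < Q < R < S < T < U < V and write every simplex with vertices in increasing order. Then dim K = 2 and the simplices of K are:

  0-simplices (7): P, Q, R, S, T, U, V
  1-simplices (18): PQ, PR, PS, PT, PU, PV, QR, QS, QT, QV, RT, RU, RV, SU, SV, TU, TV, UV
  2-simplices (12): PQR, PQS, PRV, PSU, PTU, PTV, QRT, QSV, QTV, RTU, RUV, SUV

Hence C_0 ≅ Z^7, C_1 ≅ Z^18, C_2 ≅ Z^12.

Boundary ∂_1: C_1 → C_0 maps an edge to its endpoints' difference, ∂[p,q] = q − p. For instance
  ∂RT = T − R.
The resulting 7×18 matrix has rank 6, and its Smith normal form has invariant factors (1,1,1,1,1,1).

∂_2: C_2 → C_1 sends each 2-simplex [p,q,r] to [q,r] − [p,r] + [p,q]. For instance
  ∂QTV = TV − QV + QT,
  ∂QRT = RT − QT + QR.
The 18×12 boundary matrix has rank 12 and Smith normal form diag(1,1,1,1,1,1,1,1,1,1,1,2).

From H_k ≅ ker(∂_k) / im(∂_{k+1}) we obtain:

  H_2: rank ker ∂_2 − rank ∂_3 = (12 − 12) − 0 = 0, and there is no ∂_3, so H_2 = 0.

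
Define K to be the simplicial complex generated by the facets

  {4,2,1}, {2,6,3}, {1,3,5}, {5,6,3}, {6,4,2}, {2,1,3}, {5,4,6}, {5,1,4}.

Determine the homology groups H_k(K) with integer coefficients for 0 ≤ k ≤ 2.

H_0 = Z,  H_1 = 0,  H_2 = Z.

Fix the vertex order 1 < 2 < 3 < 4 < 5 < 6 and write every simplex with vertices in increasing order. Then dim K = 2 and the simplices of K are:

  0-simplices (6): [1], [2], [3], [4], [5], [6]
  1-simplices (12): [1,2], [1,3], [1,4], [1,5], [2,3], [2,4], [2,6], [3,5], [3,6], [4,5], [4,6], [5,6]
  2-simplices (8): [1,2,3], [1,2,4], [1,3,5], [1,4,5], [2,3,6], [2,4,6], [3,5,6], [4,5,6]

so the chain groups are C_0 ≅ Z^6, C_1 ≅ Z^12, C_2 ≅ Z^8.

Boundary ∂_1: C_1 → C_0 sends each edge [p,q] (with p < q) to q − p.
The 6×12 boundary matrix has rank 5 and Smith normal form diag(1,1,1,1,1).

The boundary map ∂_2: C_2 → C_1 acts by ∂[p,q,r] = [q,r] − [p,r] + [p,q]. For instance
  ∂[3,5,6] = [5,6] − [3,6] + [3,5],
  ∂[2,3,6] = [3,6] − [2,6] + [2,3].
This gives a 12×8 integer matrix of rank 7; reducing to Smith normal form yields diagonal entries (1,1,1,1,1,1,1).

Now H_k = ker ∂_k / im ∂_{k+1}, so:

  H_0: rank C_0 − rank ∂_1 = 6 − 5 = 1, and the invariant factors of ∂_1 are all 1, so H_0 ≅ Z.
  H_1: rank ker ∂_1 − rank ∂_2 = (12 − 5) − 7 = 0, and the invariant factors of ∂_2 are all 1, so H_1 ≅ 0.
  H_2: rank ker ∂_2 − rank ∂_3 = (8 − 7) − 0 = 1, and there is no ∂_3, so H_2 ≅ Z.

As a check, the Euler characteristic is 6 − 12 + 8 = 2, which agrees with 1 − 0 + 1 = 2.
(K is a triangulation of the 2-sphere S^2.)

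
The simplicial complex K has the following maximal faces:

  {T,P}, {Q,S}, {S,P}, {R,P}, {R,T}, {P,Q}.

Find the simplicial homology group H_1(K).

H_1 = Z^2.

K has 5 vertices, 6 edges.
rank ∂_1 = 4, rank ∂_2 = 0 ⇒ b_1 = 6 − 4 − 0 = 2. So H_1 ≅ Z^2.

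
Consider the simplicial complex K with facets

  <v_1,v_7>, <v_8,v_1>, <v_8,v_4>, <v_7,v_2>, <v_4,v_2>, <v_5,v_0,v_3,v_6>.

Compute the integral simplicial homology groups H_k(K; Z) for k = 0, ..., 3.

H_0 = Z^2,  H_1 = Z,  H_2 = 0,  H_3 = 0.

K has 9 vertices, 11 edges, 4 triangles, 1 3-simplex.
rank ∂_0 = 0, rank ∂_1 = 7 ⇒ b_0 = 9 − 0 − 7 = 2; all invariant factors of ∂_1 are 1 so no torsion. So H_0 = Z^2.
rank ∂_1 = 7, rank ∂_2 = 3 ⇒ b_1 = 11 − 7 − 3 = 1; all invariant factors of ∂_2 are 1 so no torsion. So H_1 = Z.
rank ∂_2 = 3, rank ∂_3 = 1 ⇒ b_2 = 4 − 3 − 1 = 0; all invariant factors of ∂_3 are 1 so no torsion. So H_2 = 0.
rank ∂_3 = 1, rank ∂_4 = 0 ⇒ b_3 = 1 − 1 − 0 = 0. So H_3 = 0.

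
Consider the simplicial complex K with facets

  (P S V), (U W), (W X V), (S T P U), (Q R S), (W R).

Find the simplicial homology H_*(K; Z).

Fix the vertex order P < Q < R < S < T < U < V < W < X and write every simplex with vertices in increasing order. Then dim K = 3 and the simplices of K are:

  0-simplices (9): P, Q, R, S, T, U, V, W, X
  1-simplices (16): PS, PT, PU, PV, QR, QS, RS, RW, ST, SU, SV, TU, UW, VW, VX, WX
  2-simplices (7): PST, PSU, PSV, PTU, QRS, STU, VWX
  3-simplices (1): PSTU

so the chain groups are C_0 ≅ Z^9, C_1 ≅ Z^16, C_2 ≅ Z^7, C_3 ≅ Z^1.

The boundary map ∂_1: C_1 → C_0 maps an edge to its endpoints' difference, ∂[p,q] = q − p. For instance
  ∂QR = R − Q.
This gives a 9×16 integer matrix of rank 8; reducing to Smith normal form yields diagonal entries (1,1,1,1,1,1,1,1).

The boundary map ∂_2: C_2 → C_1 acts by ∂[p,q,r] = [q,r] − [p,r] + [p,q]. For instance
  ∂PSV = SV − PV + PS,
  ∂STU = TU − SU + ST.
The resulting 16×7 matrix has rank 6, and its Smith normal form has invariant factors (1,1,1,1,1,1).

∂_3: C_3 → C_2 sends each 3-simplex σ to the alternating sum Σ_i (−1)^i (σ with its i-th vertex removed). For instance
  ∂PSTU = STU − PTU + PSU − PST.
This gives a 7×1 integer matrix of rank 1; reducing to Smith normal form yields diagonal entries (1).

Now H_k = ker ∂_k / im ∂_{k+1}, so:

  H_0: rank C_0 − rank ∂_1 = 9 − 8 = 1, and the invariant factors of ∂_1 are all 1, so H_0 = Z.
  H_1: rank ker ∂_1 − rank ∂_2 = (16 − 8) − 6 = 2, and the invariant factors of ∂_2 are all 1, so H_1 = Z^2.
  H_2: rank ker ∂_2 − rank ∂_3 = (7 − 6) − 1 = 0, and the invariant factors of ∂_3 are all 1, so H_2 = 0.
  H_3: rank ker ∂_3 − rank ∂_4 = (1 − 1) − 0 = 0, and there is no ∂_4, so H_3 = 0.

H_0 ≅ Z,  H_1 ≅ Z^2,  H_2 = 0,  H_3 = 0.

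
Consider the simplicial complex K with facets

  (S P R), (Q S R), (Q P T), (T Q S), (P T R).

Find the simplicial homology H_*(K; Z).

Take the total order P < Q < R < S < T on the vertex set. Then K (dimension 2) consists of the simplices:

  0-simplices (5): P, Q, R, S, T
  1-simplices (10): PQ, PR, PS, PT, QR, QS, QT, RS, RT, ST
  2-simplices (5): PQT, PRS, PRT, QRS, QST

so the chain groups are C_0 ≅ Z^5, C_1 ≅ Z^10, C_2 ≅ Z^5.

The boundary map ∂_1: C_1 → C_0 maps an edge to its endpoints' difference, ∂[p,q] = q − p.
The resulting 5×10 matrix has rank 4, and its Smith normal form has invariant factors (1,1,1,1).

Boundary ∂_2: C_2 → C_1 acts by ∂[p,q,r] = [q,r] − [p,r] + [p,q]. For instance
  ∂PQT = QT − PT + PQ,
  ∂PRT = RT − PT + PR.
The resulting 10×5 matrix has rank 5, and its Smith normal form has invariant factors (1,1,1,1,1).

Reading off H_k = ker ∂_k / im ∂_{k+1}:

  H_0: rank C_0 − rank ∂_1 = 5 − 4 = 1, and the invariant factors of ∂_1 are all 1, so H_0 ≅ Z.
  H_1: rank ker ∂_1 − rank ∂_2 = (10 − 4) − 5 = 1, and the invariant factors of ∂_2 are all 1, so H_1 ≅ Z.
  H_2: rank ker ∂_2 − rank ∂_3 = (5 − 5) − 0 = 0, and there is no ∂_3, so H_2 ≅ 0.

H_0 = Z,  H_1 = Z,  H_2 = 0.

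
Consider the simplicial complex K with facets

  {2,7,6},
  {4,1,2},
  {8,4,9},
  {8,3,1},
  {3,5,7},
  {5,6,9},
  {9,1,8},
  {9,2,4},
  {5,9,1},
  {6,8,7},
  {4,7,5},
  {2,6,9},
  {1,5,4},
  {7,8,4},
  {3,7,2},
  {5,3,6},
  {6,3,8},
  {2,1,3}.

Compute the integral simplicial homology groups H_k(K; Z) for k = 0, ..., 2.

H_0 = Z,  H_1 = Z ⊕ Z/2,  H_2 = 0.

Order the vertices as 1 < 2 < 3 < 4 < 5 < 6 < 7 < 8 < 9. Listing each simplex with vertices in this order, K has dimension 2 with simplices:

  0-simplices (9): [1], [2], [3], [4], [5], [6], [7], [8], [9]
  1-simplices (27): (27 of them)
  2-simplices (18): [1,2,3], [1,2,4], [1,3,8], [1,4,5], [1,5,9], [1,8,9], [2,3,7], [2,4,9], [2,6,7], [2,6,9], [3,5,6], [3,5,7], [3,6,8], [4,5,7], [4,7,8], [4,8,9], [5,6,9], [6,7,8]

so the chain groups are C_0 ≅ Z^9, C_1 ≅ Z^27, C_2 ≅ Z^18.

∂_1: C_1 → C_0 maps an edge to its endpoints' difference, ∂[p,q] = q − p.
As a 9×27 matrix over Z this has rank 8, with invariant factors (1,1,1,1,1,1,1,1).

The boundary map ∂_2: C_2 → C_1 sends each 2-simplex [p,q,r] to [q,r] − [p,r] + [p,q]. For instance
  ∂[1,3,8] = [3,8] − [1,8] + [1,3],
  ∂[1,5,9] = [5,9] − [1,9] + [1,5].
The 27×18 boundary matrix has rank 18 and Smith normal form diag(1,1,1,1,1,1,1,1,1,1,1,1,1,1,1,1,1,2).

Now H_k = ker ∂_k / im ∂_{k+1}, so:

  H_0: rank C_0 − rank ∂_1 = 9 − 8 = 1, and the invariant factors of ∂_1 are all 1, so H_0 ≅ Z.
  H_1: rank ker ∂_1 − rank ∂_2 = (27 − 8) − 18 = 1, and ∂_2 has invariant factor 2 > 1, so H_1 ≅ Z ⊕ Z/2.
  H_2: rank ker ∂_2 − rank ∂_3 = (18 − 18) − 0 = 0, and there is no ∂_3, so H_2 ≅ 0.

As a check, the Euler characteristic is 9 − 27 + 18 = 0, which agrees with 1 − 1 + 0 = 0.
(K is a triangulation of the Klein bottle.)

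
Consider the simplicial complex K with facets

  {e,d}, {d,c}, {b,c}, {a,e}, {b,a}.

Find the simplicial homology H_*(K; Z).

We work with the vertex ordering a < b < c < d < e. The simplices of K, each written with vertices in increasing order, are:

  0-simplices (5): a, b, c, d, e
  1-simplices (5): ab, ae, bc, cd, de

giving chain groups C_0 ≅ Z^5, C_1 ≅ Z^5.

∂_1: C_1 → C_0 sends each edge [p,q] (with p < q) to q − p.
As a 5×5 matrix over Z this has rank 4, with invariant factors (1,1,1,1).

Computing H_k = (kernel of ∂_k) / (image of ∂_{k+1}):

  H_0: rank C_0 − rank ∂_1 = 5 − 4 = 1, and the invariant factors of ∂_1 are all 1, so H_0 = Z.
  H_1: rank ker ∂_1 − rank ∂_2 = (5 − 4) − 0 = 1, and there is no ∂_2, so H_1 = Z.

H_0 ≅ Z,  H_1 ≅ Z.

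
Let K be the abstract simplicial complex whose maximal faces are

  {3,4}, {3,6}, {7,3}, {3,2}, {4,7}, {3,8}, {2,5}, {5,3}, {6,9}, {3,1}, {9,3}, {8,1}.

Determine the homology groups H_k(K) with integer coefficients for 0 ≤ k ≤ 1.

H_0 ≅ Z,  H_1 ≅ Z^4.

Order the vertices as 1 < 2 < 3 < 4 < 5 < 6 < 7 < 8 < 9. Listing each simplex with vertices in this order, K has dimension 1 with simplices:

  0-simplices (9): [1], [2], [3], [4], [5], [6], [7], [8], [9]
  1-simplices (12): [1,3], [1,8], [2,3], [2,5], [3,4], [3,5], [3,6], [3,7], [3,8], [3,9], [4,7], [6,9]

Hence C_0 ≅ Z^9, C_1 ≅ Z^12.

∂_1: C_1 → C_0 sends each edge [p,q] (with p < q) to q − p.
The 9×12 boundary matrix has rank 8 and Smith normal form diag(1,1,1,1,1,1,1,1).

Reading off H_k = ker ∂_k / im ∂_{k+1}:

  H_0: rank C_0 − rank ∂_1 = 9 − 8 = 1, and the invariant factors of ∂_1 are all 1, so H_0 ≅ Z.
  H_1: rank ker ∂_1 − rank ∂_2 = (12 − 8) − 0 = 4, and there is no ∂_2, so H_1 ≅ Z^4.

As a check, the Euler characteristic is 9 − 12 = -3, which agrees with 1 − 4 = -3.
(K is a triangulation of a wedge of 4 circles.)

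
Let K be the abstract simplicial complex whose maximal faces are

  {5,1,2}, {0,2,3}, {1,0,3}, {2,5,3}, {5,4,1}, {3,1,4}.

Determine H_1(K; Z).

Fix the vertex order 0 < 1 < 2 < 3 < 4 < 5 and write every simplex with vertices in increasing order. Then dim K = 2 and the simplices of K are:

  0-simplices (6): [0], [1], [2], [3], [4], [5]
  1-simplices (12): [0,1], [0,2], [0,3], [1,2], [1,3], [1,4], [1,5], [2,3], [2,5], [3,4], [3,5], [4,5]
  2-simplices (6): [0,1,3], [0,2,3], [1,2,5], [1,3,4], [1,4,5], [2,3,5]

giving chain groups C_0 ≅ Z^6, C_1 ≅ Z^12, C_2 ≅ Z^6.

The boundary map ∂_1: C_1 → C_0 sends each edge [p,q] (with p < q) to q − p.
The resulting 6×12 matrix has rank 5, and its Smith normal form has invariant factors (1,1,1,1,1).

The boundary map ∂_2: C_2 → C_1 sends each 2-simplex [p,q,r] to [q,r] − [p,r] + [p,q]. For instance
  ∂[0,1,3] = [1,3] − [0,3] + [0,1],
  ∂[1,4,5] = [4,5] − [1,5] + [1,4].
The 12×6 boundary matrix has rank 6 and Smith normal form diag(1,1,1,1,1,1).

Reading off H_k = ker ∂_k / im ∂_{k+1}:

  H_1: rank ker ∂_1 − rank ∂_2 = (12 − 5) − 6 = 1, and the invariant factors of ∂_2 are all 1, so H_1 = Z.

(K is a triangulation of the cylinder S^1 x I.)

H_1 ≅ Z.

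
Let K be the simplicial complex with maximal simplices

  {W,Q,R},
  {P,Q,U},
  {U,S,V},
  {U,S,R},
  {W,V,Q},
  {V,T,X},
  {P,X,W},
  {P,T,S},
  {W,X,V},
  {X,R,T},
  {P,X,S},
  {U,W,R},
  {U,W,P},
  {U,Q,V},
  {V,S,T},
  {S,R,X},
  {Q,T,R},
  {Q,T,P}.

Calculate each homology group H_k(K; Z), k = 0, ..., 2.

Fix the vertex order P < Q < R < S < T < U < V < W < X and write every simplex with vertices in increasing order. Then dim K = 2 and the simplices of K are:

  0-simplices (9): P, Q, R, S, T, U, V, W, X
  1-simplices (27): PQ, PS, PT, PU, PW, PX, QR, QT, QU, QV, QW, RS, RT, RU, RW, RX, ST, SU, SV, SX, TV, TX, UV, UW, VW, VX, WX
  2-simplices (18): PQT, PQU, PST, PSX, PUW, PWX, QRT, QRW, QUV, QVW, RSU, RSX, RTX, RUW, STV, SUV, TVX, VWX

so the chain groups are C_0 ≅ Z^9, C_1 ≅ Z^27, C_2 ≅ Z^18.

The boundary map ∂_1: C_1 → C_0 sends each edge [p,q] (with p < q) to q − p. For instance
  ∂SU = U − S.
The resulting 9×27 matrix has rank 8, and its Smith normal form has invariant factors (1,1,1,1,1,1,1,1).

The boundary map ∂_2: C_2 → C_1 sends each 2-simplex [p,q,r] to [q,r] − [p,r] + [p,q]. For instance
  ∂PWX = WX − PX + PW,
  ∂RUW = UW − RW + RU.
This gives a 27×18 integer matrix of rank 18; reducing to Smith normal form yields diagonal entries (1,1,1,1,1,1,1,1,1,1,1,1,1,1,1,1,1,2).

Now H_k = ker ∂_k / im ∂_{k+1}, so:

  H_0: rank C_0 − rank ∂_1 = 9 − 8 = 1, and the invariant factors of ∂_1 are all 1, so H_0 = Z.
  H_1: rank ker ∂_1 − rank ∂_2 = (27 − 8) − 18 = 1, and ∂_2 has invariant factor 2 > 1, so H_1 = Z ⊕ Z/2.
  H_2: rank ker ∂_2 − rank ∂_3 = (18 − 18) − 0 = 0, and there is no ∂_3, so H_2 = 0.

As a check, the Euler characteristic is 9 − 27 + 18 = 0, which agrees with 1 − 1 + 0 = 0.

H_0 = Z,  H_1 = Z ⊕ Z/2,  H_2 = 0.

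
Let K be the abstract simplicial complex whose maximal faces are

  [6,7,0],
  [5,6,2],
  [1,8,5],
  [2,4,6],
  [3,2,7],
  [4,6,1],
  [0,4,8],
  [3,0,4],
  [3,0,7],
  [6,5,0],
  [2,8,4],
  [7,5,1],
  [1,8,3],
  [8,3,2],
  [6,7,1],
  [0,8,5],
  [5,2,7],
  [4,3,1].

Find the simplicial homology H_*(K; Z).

Order the vertices as 0 < 1 < 2 < 3 < 4 < 5 < 6 < 7 < 8. Listing each simplex with vertices in this order, K has dimension 2 with simplices:

  0-simplices (9): [0], [1], [2], [3], [4], [5], [6], [7], [8]
  1-simplices (27): (27 of them)
  2-simplices (18): [0,3,4], [0,3,7], [0,4,8], [0,5,6], [0,5,8], [0,6,7], [1,3,4], [1,3,8], [1,4,6], [1,5,7], [1,5,8], [1,6,7], [2,3,7], [2,3,8], [2,4,6], [2,4,8], [2,5,6], [2,5,7]

giving chain groups C_0 ≅ Z^9, C_1 ≅ Z^27, C_2 ≅ Z^18.

Boundary ∂_1: C_1 → C_0 is given by ∂[p,q] = [q] − [p]. For instance
  ∂[2,8] = [8] − [2].
The resulting 9×27 matrix has rank 8, and its Smith normal form has invariant factors (1,1,1,1,1,1,1,1).

The boundary map ∂_2: C_2 → C_1 sends each 2-simplex [p,q,r] to [q,r] − [p,r] + [p,q]. For instance
  ∂[0,5,6] = [5,6] − [0,6] + [0,5],
  ∂[2,4,6] = [4,6] − [2,6] + [2,4].
The 27×18 boundary matrix has rank 18 and Smith normal form diag(1,1,1,1,1,1,1,1,1,1,1,1,1,1,1,1,1,2).

Now H_k = ker ∂_k / im ∂_{k+1}, so:

  H_0: rank C_0 − rank ∂_1 = 9 − 8 = 1, and the invariant factors of ∂_1 are all 1, so H_0 ≅ Z.
  H_1: rank ker ∂_1 − rank ∂_2 = (27 − 8) − 18 = 1, and ∂_2 has invariant factor 2 > 1, so H_1 ≅ Z ⊕ Z/2Z.
  H_2: rank ker ∂_2 − rank ∂_3 = (18 − 18) − 0 = 0, and there is no ∂_3, so H_2 ≅ 0.

As a check, the Euler characteristic is 9 − 27 + 18 = 0, which agrees with 1 − 1 + 0 = 0.

H_0 ≅ Z,  H_1 ≅ Z ⊕ Z/2Z,  H_2 = 0.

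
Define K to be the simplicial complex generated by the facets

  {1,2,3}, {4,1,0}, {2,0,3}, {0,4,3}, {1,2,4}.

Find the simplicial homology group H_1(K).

Order the vertices as 0 < 1 < 2 < 3 < 4. Listing each simplex with vertices in this order, K has dimension 2 with simplices:

  0-simplices (5): [0], [1], [2], [3], [4]
  1-simplices (10): [0,1], [0,2], [0,3], [0,4], [1,2], [1,3], [1,4], [2,3], [2,4], [3,4]
  2-simplices (5): [0,1,4], [0,2,3], [0,3,4], [1,2,3], [1,2,4]

so the chain groups are C_0 ≅ Z^5, C_1 ≅ Z^10, C_2 ≅ Z^5.

∂_1: C_1 → C_0 is given by ∂[p,q] = [q] − [p].
As a 5×10 matrix over Z this has rank 4, with invariant factors (1,1,1,1).

Boundary ∂_2: C_2 → C_1 sends each 2-simplex [p,q,r] to [q,r] − [p,r] + [p,q]. For instance
  ∂[1,2,3] = [2,3] − [1,3] + [1,2],
  ∂[0,3,4] = [3,4] − [0,4] + [0,3].
The resulting 10×5 matrix has rank 5, and its Smith normal form has invariant factors (1,1,1,1,1).

Now H_k = ker ∂_k / im ∂_{k+1}, so:

  H_1: rank ker ∂_1 − rank ∂_2 = (10 − 4) − 5 = 1, and the invariant factors of ∂_2 are all 1, so H_1 ≅ Z.

(K is a triangulation of the Möbius band.)

H_1 ≅ Z.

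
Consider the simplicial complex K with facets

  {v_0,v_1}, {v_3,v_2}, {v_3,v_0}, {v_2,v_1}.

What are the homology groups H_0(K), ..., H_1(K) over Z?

Order the vertices as v_0 < v_1 < v_2 < v_3. Listing each simplex with vertices in this order, K has dimension 1 with simplices:

  0-simplices (4): [v_0], [v_1], [v_2], [v_3]
  1-simplices (4): [v_0,v_1], [v_0,v_3], [v_1,v_2], [v_2,v_3]

so the chain groups are C_0 ≅ Z^4, C_1 ≅ Z^4.

∂_1: C_1 → C_0 sends each edge [p,q] (with p < q) to q − p. For instance
  ∂[v_0,v_3] = [v_3] − [v_0].
The 4×4 boundary matrix has rank 3 and Smith normal form diag(1,1,1).

From H_k ≅ ker(∂_k) / im(∂_{k+1}) we obtain:

  H_0: rank C_0 − rank ∂_1 = 4 − 3 = 1, and the invariant factors of ∂_1 are all 1, so H_0 ≅ Z.
  H_1: rank ker ∂_1 − rank ∂_2 = (4 − 3) − 0 = 1, and there is no ∂_2, so H_1 ≅ Z.

H_0 = Z,  H_1 = Z.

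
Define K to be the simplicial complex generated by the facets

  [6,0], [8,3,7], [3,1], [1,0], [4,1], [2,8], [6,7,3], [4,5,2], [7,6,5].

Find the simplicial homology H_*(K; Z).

H_0 = Z,  H_1 = Z^3,  H_2 = 0.

Order the vertices as 0 < 1 < 2 < 3 < 4 < 5 < 6 < 7 < 8. Listing each simplex with vertices in this order, K has dimension 2 with simplices:

  0-simplices (9): [0], [1], [2], [3], [4], [5], [6], [7], [8]
  1-simplices (15): [0,1], [0,6], [1,3], [1,4], [2,4], [2,5], [2,8], [3,6], [3,7], [3,8], [4,5], [5,6], [5,7], [6,7], [7,8]
  2-simplices (4): [2,4,5], [3,6,7], [3,7,8], [5,6,7]

Hence C_0 ≅ Z^9, C_1 ≅ Z^15, C_2 ≅ Z^4.

Boundary ∂_1: C_1 → C_0 maps an edge to its endpoints' difference, ∂[p,q] = q − p. For instance
  ∂[2,4] = [4] − [2].
As a 9×15 matrix over Z this has rank 8, with invariant factors (1,1,1,1,1,1,1,1).

The boundary map ∂_2: C_2 → C_1 maps a triangle to the signed sum of its edges. For instance
  ∂[3,6,7] = [6,7] − [3,7] + [3,6],
  ∂[3,7,8] = [7,8] − [3,8] + [3,7].
As a 15×4 matrix over Z this has rank 4, with invariant factors (1,1,1,1).

Computing H_k = (kernel of ∂_k) / (image of ∂_{k+1}):

  H_0: rank C_0 − rank ∂_1 = 9 − 8 = 1, and the invariant factors of ∂_1 are all 1, so H_0 = Z.
  H_1: rank ker ∂_1 − rank ∂_2 = (15 − 8) − 4 = 3, and the invariant factors of ∂_2 are all 1, so H_1 = Z^3.
  H_2: rank ker ∂_2 − rank ∂_3 = (4 − 4) − 0 = 0, and there is no ∂_3, so H_2 = 0.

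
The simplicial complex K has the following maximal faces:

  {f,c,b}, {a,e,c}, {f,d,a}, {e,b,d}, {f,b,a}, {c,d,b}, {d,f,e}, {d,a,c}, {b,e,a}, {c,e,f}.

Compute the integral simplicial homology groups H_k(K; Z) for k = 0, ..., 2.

Fix the vertex order a < b < c < d < e < f and write every simplex with vertices in increasing order. Then dim K = 2 and the simplices of K are:

  0-simplices (6): a, b, c, d, e, f
  1-simplices (15): ab, ac, ad, ae, af, bc, bd, be, bf, cd, ce, cf, de, df, ef
  2-simplices (10): abe, abf, acd, ace, adf, bcd, bcf, bde, cef, def

Hence C_0 ≅ Z^6, C_1 ≅ Z^15, C_2 ≅ Z^10.

∂_1: C_1 → C_0 maps an edge to its endpoints' difference, ∂[p,q] = q − p. For instance
  ∂ef = f − e.
As a 6×15 matrix over Z this has rank 5, with invariant factors (1,1,1,1,1).

∂_2: C_2 → C_1 maps a triangle to the signed sum of its edges. For instance
  ∂adf = df − af + ad,
  ∂ace = ce − ae + ac.
This gives a 15×10 integer matrix of rank 10; reducing to Smith normal form yields diagonal entries (1,1,1,1,1,1,1,1,1,2).

Now H_k = ker ∂_k / im ∂_{k+1}, so:

  H_0: rank C_0 − rank ∂_1 = 6 − 5 = 1, and the invariant factors of ∂_1 are all 1, so H_0 = Z.
  H_1: rank ker ∂_1 − rank ∂_2 = (15 − 5) − 10 = 0, and ∂_2 has invariant factor 2 > 1, so H_1 = Z/2.
  H_2: rank ker ∂_2 − rank ∂_3 = (10 − 10) − 0 = 0, and there is no ∂_3, so H_2 = 0.

(K is a triangulation of the real projective plane RP^2.)

H_0 ≅ Z,  H_1 ≅ Z/2,  H_2 = 0.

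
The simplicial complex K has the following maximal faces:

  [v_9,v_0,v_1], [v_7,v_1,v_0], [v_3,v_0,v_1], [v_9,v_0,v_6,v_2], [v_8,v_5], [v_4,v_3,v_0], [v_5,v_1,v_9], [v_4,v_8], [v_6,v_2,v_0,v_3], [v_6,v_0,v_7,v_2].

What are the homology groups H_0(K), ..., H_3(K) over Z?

H_0 ≅ Z,  H_1 ≅ Z,  H_2 = 0,  H_3 = 0.

We work with the vertex ordering v_0 < v_1 < v_2 < v_3 < v_4 < v_5 < v_6 < v_7 < v_8 < v_9. The simplices of K, each written with vertices in increasing order, are:

  0-simplices (10): [v_0], [v_1], [v_2], [v_3], [v_4], [v_5], [v_6], [v_7], [v_8], [v_9]
  1-simplices (22): (22 of them)
  2-simplices (15): (15 of them)
  3-simplices (3): [v_0,v_2,v_3,v_6], [v_0,v_2,v_6,v_7], [v_0,v_2,v_6,v_9]

so the chain groups are C_0 ≅ Z^10, C_1 ≅ Z^22, C_2 ≅ Z^15, C_3 ≅ Z^3.

Boundary ∂_1: C_1 → C_0 is given by ∂[p,q] = [q] − [p]. For instance
  ∂[v_0,v_3] = [v_3] − [v_0].
This gives a 10×22 integer matrix of rank 9; reducing to Smith normal form yields diagonal entries (1,1,1,1,1,1,1,1,1).

∂_2: C_2 → C_1 acts by ∂[p,q,r] = [q,r] − [p,r] + [p,q]. For instance
  ∂[v_0,v_1,v_3] = [v_1,v_3] − [v_0,v_3] + [v_0,v_1],
  ∂[v_0,v_3,v_6] = [v_3,v_6] − [v_0,v_6] + [v_0,v_3].
The resulting 22×15 matrix has rank 12, and its Smith normal form has invariant factors (1,1,1,1,1,1,1,1,1,1,1,1).

∂_3: C_3 → C_2 sends each 3-simplex σ to the alternating sum Σ_i (−1)^i (σ with its i-th vertex removed). For instance
  ∂[v_0,v_2,v_6,v_9] = [v_2,v_6,v_9] − [v_0,v_6,v_9] + [v_0,v_2,v_9] − [v_0,v_2,v_6],
  ∂[v_0,v_2,v_3,v_6] = [v_2,v_3,v_6] − [v_0,v_3,v_6] + [v_0,v_2,v_6] − [v_0,v_2,v_3].
The 15×3 boundary matrix has rank 3 and Smith normal form diag(1,1,1).

Reading off H_k = ker ∂_k / im ∂_{k+1}:

  H_0: rank C_0 − rank ∂_1 = 10 − 9 = 1, and the invariant factors of ∂_1 are all 1, so H_0 ≅ Z.
  H_1: rank ker ∂_1 − rank ∂_2 = (22 − 9) − 12 = 1, and the invariant factors of ∂_2 are all 1, so H_1 ≅ Z.
  H_2: rank ker ∂_2 − rank ∂_3 = (15 − 12) − 3 = 0, and the invariant factors of ∂_3 are all 1, so H_2 ≅ 0.
  H_3: rank ker ∂_3 − rank ∂_4 = (3 − 3) − 0 = 0, and there is no ∂_4, so H_3 ≅ 0.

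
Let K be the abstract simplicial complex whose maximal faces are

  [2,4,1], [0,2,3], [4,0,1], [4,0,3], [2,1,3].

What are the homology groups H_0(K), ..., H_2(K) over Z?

We work with the vertex ordering 0 < 1 < 2 < 3 < 4. The simplices of K, each written with vertices in increasing order, are:

  0-simplices (5): [0], [1], [2], [3], [4]
  1-simplices (10): [0,1], [0,2], [0,3], [0,4], [1,2], [1,3], [1,4], [2,3], [2,4], [3,4]
  2-simplices (5): [0,1,4], [0,2,3], [0,3,4], [1,2,3], [1,2,4]

Hence C_0 ≅ Z^5, C_1 ≅ Z^10, C_2 ≅ Z^5.

Boundary ∂_1: C_1 → C_0 sends each edge [p,q] (with p < q) to q − p. For instance
  ∂[0,2] = [2] − [0].
This gives a 5×10 integer matrix of rank 4; reducing to Smith normal form yields diagonal entries (1,1,1,1).

Boundary ∂_2: C_2 → C_1 acts by ∂[p,q,r] = [q,r] − [p,r] + [p,q]. For instance
  ∂[1,2,3] = [2,3] − [1,3] + [1,2],
  ∂[1,2,4] = [2,4] − [1,4] + [1,2].
As a 10×5 matrix over Z this has rank 5, with invariant factors (1,1,1,1,1).

From H_k ≅ ker(∂_k) / im(∂_{k+1}) we obtain:

  H_0: rank C_0 − rank ∂_1 = 5 − 4 = 1, and the invariant factors of ∂_1 are all 1, so H_0 ≅ Z.
  H_1: rank ker ∂_1 − rank ∂_2 = (10 − 4) − 5 = 1, and the invariant factors of ∂_2 are all 1, so H_1 ≅ Z.
  H_2: rank ker ∂_2 − rank ∂_3 = (5 − 5) − 0 = 0, and there is no ∂_3, so H_2 ≅ 0.

(K is a triangulation of the Möbius band.)

H_0 ≅ Z,  H_1 ≅ Z,  H_2 = 0.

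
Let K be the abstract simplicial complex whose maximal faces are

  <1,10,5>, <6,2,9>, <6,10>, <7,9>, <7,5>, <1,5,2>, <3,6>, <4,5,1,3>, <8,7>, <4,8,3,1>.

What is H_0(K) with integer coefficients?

Order the vertices as 1 < 2 < 3 < 4 < 5 < 6 < 7 < 8 < 9 < 10. Listing each simplex with vertices in this order, K has dimension 3 with simplices:

  0-simplices (10): [1], [2], [3], [4], [5], [6], [7], [8], [9], [10]
  1-simplices (21): [1,2], [1,3], [1,4], [1,5], [1,8], [1,10], [2,5], [2,6], [2,9], [3,4], [3,5], [3,6], [3,8], [4,5], [4,8], [5,7], [5,10], [6,9], [6,10], [7,8], [7,9]
  2-simplices (10): [1,2,5], [1,3,4], [1,3,5], [1,3,8], [1,4,5], [1,4,8], [1,5,10], [2,6,9], [3,4,5], [3,4,8]
  3-simplices (2): [1,3,4,5], [1,3,4,8]

Hence C_0 ≅ Z^10, C_1 ≅ Z^21, C_2 ≅ Z^10, C_3 ≅ Z^2.

Boundary ∂_1: C_1 → C_0 maps an edge to its endpoints' difference, ∂[p,q] = q − p. For instance
  ∂[1,4] = [4] − [1].
This gives a 10×21 integer matrix of rank 9; reducing to Smith normal form yields diagonal entries (1,1,1,1,1,1,1,1,1).

Boundary ∂_2: C_2 → C_1 maps a triangle to the signed sum of its edges. For instance
  ∂[1,3,8] = [3,8] − [1,8] + [1,3],
  ∂[2,6,9] = [6,9] − [2,9] + [2,6].
As a 21×10 matrix over Z this has rank 8, with invariant factors (1,1,1,1,1,1,1,1).

Boundary ∂_3: C_3 → C_2 sends each 3-simplex σ to the alternating sum Σ_i (−1)^i (σ with its i-th vertex removed). For instance
  ∂[1,3,4,5] = [3,4,5] − [1,4,5] + [1,3,5] − [1,3,4],
  ∂[1,3,4,8] = [3,4,8] − [1,4,8] + [1,3,8] − [1,3,4].
As a 10×2 matrix over Z this has rank 2, with invariant factors (1,1).

Computing H_k = (kernel of ∂_k) / (image of ∂_{k+1}):

  H_0: rank C_0 − rank ∂_1 = 10 − 9 = 1, and the invariant factors of ∂_1 are all 1, so H_0 = Z.

H_0 = Z.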